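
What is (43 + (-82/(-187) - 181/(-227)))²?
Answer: 3526012661824/1801917601 ≈ 1956.8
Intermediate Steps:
(43 + (-82/(-187) - 181/(-227)))² = (43 + (-82*(-1/187) - 181*(-1/227)))² = (43 + (82/187 + 181/227))² = (43 + 52461/42449)² = (1877768/42449)² = 3526012661824/1801917601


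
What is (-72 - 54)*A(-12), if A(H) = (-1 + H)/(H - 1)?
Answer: -126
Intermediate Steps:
A(H) = 1 (A(H) = (-1 + H)/(-1 + H) = 1)
(-72 - 54)*A(-12) = (-72 - 54)*1 = -126*1 = -126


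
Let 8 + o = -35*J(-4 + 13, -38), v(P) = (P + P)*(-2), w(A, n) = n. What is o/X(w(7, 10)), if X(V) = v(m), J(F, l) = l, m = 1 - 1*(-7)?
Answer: -661/16 ≈ -41.313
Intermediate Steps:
m = 8 (m = 1 + 7 = 8)
v(P) = -4*P (v(P) = (2*P)*(-2) = -4*P)
X(V) = -32 (X(V) = -4*8 = -32)
o = 1322 (o = -8 - 35*(-38) = -8 + 1330 = 1322)
o/X(w(7, 10)) = 1322/(-32) = 1322*(-1/32) = -661/16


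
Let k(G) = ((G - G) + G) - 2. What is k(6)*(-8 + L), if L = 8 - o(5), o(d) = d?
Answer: -20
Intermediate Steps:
L = 3 (L = 8 - 1*5 = 8 - 5 = 3)
k(G) = -2 + G (k(G) = (0 + G) - 2 = G - 2 = -2 + G)
k(6)*(-8 + L) = (-2 + 6)*(-8 + 3) = 4*(-5) = -20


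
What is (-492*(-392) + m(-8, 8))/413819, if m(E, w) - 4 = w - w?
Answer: 192868/413819 ≈ 0.46607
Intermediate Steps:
m(E, w) = 4 (m(E, w) = 4 + (w - w) = 4 + 0 = 4)
(-492*(-392) + m(-8, 8))/413819 = (-492*(-392) + 4)/413819 = (192864 + 4)*(1/413819) = 192868*(1/413819) = 192868/413819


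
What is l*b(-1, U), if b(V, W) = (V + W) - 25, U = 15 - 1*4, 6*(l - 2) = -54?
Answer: 105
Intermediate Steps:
l = -7 (l = 2 + (1/6)*(-54) = 2 - 9 = -7)
U = 11 (U = 15 - 4 = 11)
b(V, W) = -25 + V + W
l*b(-1, U) = -7*(-25 - 1 + 11) = -7*(-15) = 105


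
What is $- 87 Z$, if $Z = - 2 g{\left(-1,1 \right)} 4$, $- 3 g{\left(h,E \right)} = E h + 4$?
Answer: $-696$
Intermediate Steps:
$g{\left(h,E \right)} = - \frac{4}{3} - \frac{E h}{3}$ ($g{\left(h,E \right)} = - \frac{E h + 4}{3} = - \frac{4 + E h}{3} = - \frac{4}{3} - \frac{E h}{3}$)
$Z = 8$ ($Z = - 2 \left(- \frac{4}{3} - \frac{1}{3} \left(-1\right)\right) 4 = - 2 \left(- \frac{4}{3} + \frac{1}{3}\right) 4 = \left(-2\right) \left(-1\right) 4 = 2 \cdot 4 = 8$)
$- 87 Z = \left(-87\right) 8 = -696$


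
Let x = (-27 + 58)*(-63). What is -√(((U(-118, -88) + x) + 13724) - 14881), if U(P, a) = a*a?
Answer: -√4634 ≈ -68.073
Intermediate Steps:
x = -1953 (x = 31*(-63) = -1953)
U(P, a) = a²
-√(((U(-118, -88) + x) + 13724) - 14881) = -√((((-88)² - 1953) + 13724) - 14881) = -√(((7744 - 1953) + 13724) - 14881) = -√((5791 + 13724) - 14881) = -√(19515 - 14881) = -√4634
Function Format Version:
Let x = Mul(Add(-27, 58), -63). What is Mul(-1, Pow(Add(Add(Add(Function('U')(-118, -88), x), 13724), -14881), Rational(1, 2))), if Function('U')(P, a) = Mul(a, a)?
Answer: Mul(-1, Pow(4634, Rational(1, 2))) ≈ -68.073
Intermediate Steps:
x = -1953 (x = Mul(31, -63) = -1953)
Function('U')(P, a) = Pow(a, 2)
Mul(-1, Pow(Add(Add(Add(Function('U')(-118, -88), x), 13724), -14881), Rational(1, 2))) = Mul(-1, Pow(Add(Add(Add(Pow(-88, 2), -1953), 13724), -14881), Rational(1, 2))) = Mul(-1, Pow(Add(Add(Add(7744, -1953), 13724), -14881), Rational(1, 2))) = Mul(-1, Pow(Add(Add(5791, 13724), -14881), Rational(1, 2))) = Mul(-1, Pow(Add(19515, -14881), Rational(1, 2))) = Mul(-1, Pow(4634, Rational(1, 2)))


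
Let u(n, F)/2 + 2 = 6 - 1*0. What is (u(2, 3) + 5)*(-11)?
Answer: -143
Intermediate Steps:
u(n, F) = 8 (u(n, F) = -4 + 2*(6 - 1*0) = -4 + 2*(6 + 0) = -4 + 2*6 = -4 + 12 = 8)
(u(2, 3) + 5)*(-11) = (8 + 5)*(-11) = 13*(-11) = -143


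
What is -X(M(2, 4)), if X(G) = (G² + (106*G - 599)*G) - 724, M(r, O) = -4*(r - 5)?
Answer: -7496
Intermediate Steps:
M(r, O) = 20 - 4*r (M(r, O) = -4*(-5 + r) = 20 - 4*r)
X(G) = -724 + G² + G*(-599 + 106*G) (X(G) = (G² + (-599 + 106*G)*G) - 724 = (G² + G*(-599 + 106*G)) - 724 = -724 + G² + G*(-599 + 106*G))
-X(M(2, 4)) = -(-724 - 599*(20 - 4*2) + 107*(20 - 4*2)²) = -(-724 - 599*(20 - 8) + 107*(20 - 8)²) = -(-724 - 599*12 + 107*12²) = -(-724 - 7188 + 107*144) = -(-724 - 7188 + 15408) = -1*7496 = -7496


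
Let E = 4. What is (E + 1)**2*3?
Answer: 75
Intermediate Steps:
(E + 1)**2*3 = (4 + 1)**2*3 = 5**2*3 = 25*3 = 75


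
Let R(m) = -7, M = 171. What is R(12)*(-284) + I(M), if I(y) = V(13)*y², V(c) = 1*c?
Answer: 382121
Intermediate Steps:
V(c) = c
I(y) = 13*y²
R(12)*(-284) + I(M) = -7*(-284) + 13*171² = 1988 + 13*29241 = 1988 + 380133 = 382121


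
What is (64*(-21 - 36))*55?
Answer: -200640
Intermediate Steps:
(64*(-21 - 36))*55 = (64*(-57))*55 = -3648*55 = -200640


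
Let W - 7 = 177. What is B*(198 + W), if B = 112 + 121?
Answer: 89006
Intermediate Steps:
W = 184 (W = 7 + 177 = 184)
B = 233
B*(198 + W) = 233*(198 + 184) = 233*382 = 89006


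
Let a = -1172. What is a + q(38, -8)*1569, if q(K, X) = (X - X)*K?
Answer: -1172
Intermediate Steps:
q(K, X) = 0 (q(K, X) = 0*K = 0)
a + q(38, -8)*1569 = -1172 + 0*1569 = -1172 + 0 = -1172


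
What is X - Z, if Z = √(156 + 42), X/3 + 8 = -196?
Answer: -612 - 3*√22 ≈ -626.07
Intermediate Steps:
X = -612 (X = -24 + 3*(-196) = -24 - 588 = -612)
Z = 3*√22 (Z = √198 = 3*√22 ≈ 14.071)
X - Z = -612 - 3*√22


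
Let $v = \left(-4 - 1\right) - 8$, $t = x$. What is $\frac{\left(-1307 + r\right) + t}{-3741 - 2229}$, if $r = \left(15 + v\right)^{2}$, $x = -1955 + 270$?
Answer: $\frac{498}{995} \approx 0.5005$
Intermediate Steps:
$x = -1685$
$t = -1685$
$v = -13$ ($v = -5 - 8 = -13$)
$r = 4$ ($r = \left(15 - 13\right)^{2} = 2^{2} = 4$)
$\frac{\left(-1307 + r\right) + t}{-3741 - 2229} = \frac{\left(-1307 + 4\right) - 1685}{-3741 - 2229} = \frac{-1303 - 1685}{-5970} = \left(-2988\right) \left(- \frac{1}{5970}\right) = \frac{498}{995}$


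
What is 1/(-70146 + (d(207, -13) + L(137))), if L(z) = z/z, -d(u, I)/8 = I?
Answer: -1/70041 ≈ -1.4277e-5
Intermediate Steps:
d(u, I) = -8*I
L(z) = 1
1/(-70146 + (d(207, -13) + L(137))) = 1/(-70146 + (-8*(-13) + 1)) = 1/(-70146 + (104 + 1)) = 1/(-70146 + 105) = 1/(-70041) = -1/70041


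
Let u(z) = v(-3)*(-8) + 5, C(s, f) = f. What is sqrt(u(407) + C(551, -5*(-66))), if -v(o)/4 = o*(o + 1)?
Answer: sqrt(527) ≈ 22.956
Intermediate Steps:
v(o) = -4*o*(1 + o) (v(o) = -4*o*(o + 1) = -4*o*(1 + o))
u(z) = 197 (u(z) = -4*(-3)*(1 - 3)*(-8) + 5 = -4*(-3)*(-2)*(-8) + 5 = -24*(-8) + 5 = 192 + 5 = 197)
sqrt(u(407) + C(551, -5*(-66))) = sqrt(197 - 5*(-66)) = sqrt(197 + 330) = sqrt(527)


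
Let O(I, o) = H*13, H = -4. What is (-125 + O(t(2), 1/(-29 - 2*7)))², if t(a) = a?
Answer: 31329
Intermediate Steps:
O(I, o) = -52 (O(I, o) = -4*13 = -52)
(-125 + O(t(2), 1/(-29 - 2*7)))² = (-125 - 52)² = (-177)² = 31329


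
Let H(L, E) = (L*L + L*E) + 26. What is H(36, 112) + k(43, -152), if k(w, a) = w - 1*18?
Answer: 5379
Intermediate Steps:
k(w, a) = -18 + w (k(w, a) = w - 18 = -18 + w)
H(L, E) = 26 + L² + E*L (H(L, E) = (L² + E*L) + 26 = 26 + L² + E*L)
H(36, 112) + k(43, -152) = (26 + 36² + 112*36) + (-18 + 43) = (26 + 1296 + 4032) + 25 = 5354 + 25 = 5379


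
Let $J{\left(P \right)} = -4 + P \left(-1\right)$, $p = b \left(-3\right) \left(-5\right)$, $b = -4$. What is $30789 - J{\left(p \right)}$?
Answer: $30733$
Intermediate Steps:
$p = -60$ ($p = \left(-4\right) \left(-3\right) \left(-5\right) = 12 \left(-5\right) = -60$)
$J{\left(P \right)} = -4 - P$
$30789 - J{\left(p \right)} = 30789 - \left(-4 - -60\right) = 30789 - \left(-4 + 60\right) = 30789 - 56 = 30733$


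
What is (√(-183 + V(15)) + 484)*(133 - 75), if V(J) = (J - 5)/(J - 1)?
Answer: 28072 + 116*I*√2233/7 ≈ 28072.0 + 783.08*I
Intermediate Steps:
V(J) = (-5 + J)/(-1 + J)
(√(-183 + V(15)) + 484)*(133 - 75) = (√(-183 + (-5 + 15)/(-1 + 15)) + 484)*(133 - 75) = (√(-183 + 10/14) + 484)*58 = (√(-183 + (1/14)*10) + 484)*58 = (√(-183 + 5/7) + 484)*58 = (√(-1276/7) + 484)*58 = (2*I*√2233/7 + 484)*58 = (484 + 2*I*√2233/7)*58 = 28072 + 116*I*√2233/7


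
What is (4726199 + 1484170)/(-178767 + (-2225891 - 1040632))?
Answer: -690041/382810 ≈ -1.8026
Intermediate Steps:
(4726199 + 1484170)/(-178767 + (-2225891 - 1040632)) = 6210369/(-178767 - 3266523) = 6210369/(-3445290) = 6210369*(-1/3445290) = -690041/382810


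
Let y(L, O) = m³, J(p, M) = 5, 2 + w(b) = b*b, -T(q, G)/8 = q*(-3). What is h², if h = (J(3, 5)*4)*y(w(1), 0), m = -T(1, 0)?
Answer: 76441190400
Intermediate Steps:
T(q, G) = 24*q (T(q, G) = -8*q*(-3) = -(-24)*q = 24*q)
m = -24 ≈ -24.000
w(b) = -2 + b² (w(b) = -2 + b*b = -2 + b²)
y(L, O) = -13824 (y(L, O) = (-24)³ = -13824)
h = -276480 (h = (5*4)*(-13824) = 20*(-13824) = -276480)
h² = (-276480)² = 76441190400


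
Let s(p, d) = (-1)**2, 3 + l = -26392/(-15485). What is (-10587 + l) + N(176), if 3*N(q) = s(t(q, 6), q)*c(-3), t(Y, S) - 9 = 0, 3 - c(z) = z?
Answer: -163928788/15485 ≈ -10586.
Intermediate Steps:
c(z) = 3 - z
l = -20063/15485 (l = -3 - 26392/(-15485) = -3 - 26392*(-1/15485) = -3 + 26392/15485 = -20063/15485 ≈ -1.2956)
t(Y, S) = 9 (t(Y, S) = 9 + 0 = 9)
s(p, d) = 1
N(q) = 2 (N(q) = (1*(3 - 1*(-3)))/3 = (1*(3 + 3))/3 = (1*6)/3 = (1/3)*6 = 2)
(-10587 + l) + N(176) = (-10587 - 20063/15485) + 2 = -163959758/15485 + 2 = -163928788/15485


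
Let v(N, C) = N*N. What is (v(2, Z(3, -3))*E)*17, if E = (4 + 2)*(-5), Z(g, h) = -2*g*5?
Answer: -2040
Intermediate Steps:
Z(g, h) = -10*g
E = -30 (E = 6*(-5) = -30)
v(N, C) = N²
(v(2, Z(3, -3))*E)*17 = (2²*(-30))*17 = (4*(-30))*17 = -120*17 = -2040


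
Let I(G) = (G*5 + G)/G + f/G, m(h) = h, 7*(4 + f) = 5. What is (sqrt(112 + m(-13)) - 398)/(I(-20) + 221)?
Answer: -55720/31803 + 140*sqrt(11)/10601 ≈ -1.7082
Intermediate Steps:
f = -23/7 (f = -4 + (1/7)*5 = -4 + 5/7 = -23/7 ≈ -3.2857)
I(G) = 6 - 23/(7*G) (I(G) = (G*5 + G)/G - 23/(7*G) = (5*G + G)/G - 23/(7*G) = (6*G)/G - 23/(7*G) = 6 - 23/(7*G))
(sqrt(112 + m(-13)) - 398)/(I(-20) + 221) = (sqrt(112 - 13) - 398)/((6 - 23/7/(-20)) + 221) = (sqrt(99) - 398)/((6 - 23/7*(-1/20)) + 221) = (3*sqrt(11) - 398)/((6 + 23/140) + 221) = (-398 + 3*sqrt(11))/(863/140 + 221) = (-398 + 3*sqrt(11))/(31803/140) = (-398 + 3*sqrt(11))*(140/31803) = -55720/31803 + 140*sqrt(11)/10601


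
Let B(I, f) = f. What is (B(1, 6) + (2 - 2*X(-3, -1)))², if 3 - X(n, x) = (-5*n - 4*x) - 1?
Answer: 1444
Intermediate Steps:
X(n, x) = 4 + 4*x + 5*n (X(n, x) = 3 - ((-5*n - 4*x) - 1) = 3 - (-1 - 5*n - 4*x) = 3 + (1 + 4*x + 5*n) = 4 + 4*x + 5*n)
(B(1, 6) + (2 - 2*X(-3, -1)))² = (6 + (2 - 2*(4 + 4*(-1) + 5*(-3))))² = (6 + (2 - 2*(4 - 4 - 15)))² = (6 + (2 - 2*(-15)))² = (6 + (2 + 30))² = (6 + 32)² = 38² = 1444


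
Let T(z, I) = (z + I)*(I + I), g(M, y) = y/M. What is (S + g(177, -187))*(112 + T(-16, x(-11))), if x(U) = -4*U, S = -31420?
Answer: -14326493552/177 ≈ -8.0941e+7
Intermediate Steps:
T(z, I) = 2*I*(I + z) (T(z, I) = (I + z)*(2*I) = 2*I*(I + z))
(S + g(177, -187))*(112 + T(-16, x(-11))) = (-31420 - 187/177)*(112 + 2*(-4*(-11))*(-4*(-11) - 16)) = (-31420 - 187*1/177)*(112 + 2*44*(44 - 16)) = (-31420 - 187/177)*(112 + 2*44*28) = -5561527*(112 + 2464)/177 = -5561527/177*2576 = -14326493552/177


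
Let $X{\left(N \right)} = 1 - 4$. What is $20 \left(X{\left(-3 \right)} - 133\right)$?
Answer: $-2720$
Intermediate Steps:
$X{\left(N \right)} = -3$
$20 \left(X{\left(-3 \right)} - 133\right) = 20 \left(-3 - 133\right) = 20 \left(-136\right) = -2720$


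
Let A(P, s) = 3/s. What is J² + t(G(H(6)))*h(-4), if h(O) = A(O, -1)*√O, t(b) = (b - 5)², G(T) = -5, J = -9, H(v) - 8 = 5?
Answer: 81 - 600*I ≈ 81.0 - 600.0*I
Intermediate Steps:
H(v) = 13 (H(v) = 8 + 5 = 13)
t(b) = (-5 + b)²
h(O) = -3*√O (h(O) = (3/(-1))*√O = (3*(-1))*√O = -3*√O)
J² + t(G(H(6)))*h(-4) = (-9)² + (-5 - 5)²*(-6*I) = 81 + (-10)²*(-6*I) = 81 + 100*(-6*I) = 81 - 600*I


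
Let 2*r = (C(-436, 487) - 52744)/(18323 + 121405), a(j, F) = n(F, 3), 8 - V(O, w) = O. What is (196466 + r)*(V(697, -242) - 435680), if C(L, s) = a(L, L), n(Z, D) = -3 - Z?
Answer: -7986069096892755/93152 ≈ -8.5732e+10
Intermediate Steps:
V(O, w) = 8 - O
a(j, F) = -3 - F
C(L, s) = -3 - L
r = -17437/93152 (r = (((-3 - 1*(-436)) - 52744)/(18323 + 121405))/2 = (((-3 + 436) - 52744)/139728)/2 = ((433 - 52744)*(1/139728))/2 = (-52311*1/139728)/2 = (1/2)*(-17437/46576) = -17437/93152 ≈ -0.18719)
(196466 + r)*(V(697, -242) - 435680) = (196466 - 17437/93152)*((8 - 1*697) - 435680) = 18301183395*((8 - 697) - 435680)/93152 = 18301183395*(-689 - 435680)/93152 = (18301183395/93152)*(-436369) = -7986069096892755/93152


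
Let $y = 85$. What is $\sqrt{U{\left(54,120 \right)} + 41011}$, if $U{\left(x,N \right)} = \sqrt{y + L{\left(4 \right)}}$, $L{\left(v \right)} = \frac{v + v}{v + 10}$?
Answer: $\frac{\sqrt{2009539 + 7 \sqrt{4193}}}{7} \approx 202.53$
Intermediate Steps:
$L{\left(v \right)} = \frac{2 v}{10 + v}$
$U{\left(x,N \right)} = \frac{\sqrt{4193}}{7}$ ($U{\left(x,N \right)} = \sqrt{85 + 2 \cdot 4 \frac{1}{10 + 4}} = \sqrt{85 + 2 \cdot 4 \cdot \frac{1}{14}} = \sqrt{85 + \frac{4}{7}} = \sqrt{\frac{599}{7}} = \frac{\sqrt{4193}}{7}$)
$\sqrt{U{\left(54,120 \right)} + 41011} = \sqrt{\frac{\sqrt{4193}}{7} + 41011} = \sqrt{41011 + \frac{\sqrt{4193}}{7}}$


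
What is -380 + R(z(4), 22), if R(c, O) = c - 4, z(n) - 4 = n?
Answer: -376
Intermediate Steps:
z(n) = 4 + n
R(c, O) = -4 + c
-380 + R(z(4), 22) = -380 + (-4 + (4 + 4)) = -380 + (-4 + 8) = -380 + 4 = -376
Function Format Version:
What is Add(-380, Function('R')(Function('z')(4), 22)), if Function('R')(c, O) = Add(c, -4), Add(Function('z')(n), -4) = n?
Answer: -376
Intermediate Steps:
Function('z')(n) = Add(4, n)
Function('R')(c, O) = Add(-4, c)
Add(-380, Function('R')(Function('z')(4), 22)) = Add(-380, Add(-4, Add(4, 4))) = Add(-380, Add(-4, 8)) = Add(-380, 4) = -376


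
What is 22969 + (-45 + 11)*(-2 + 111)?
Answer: 19263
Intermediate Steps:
22969 + (-45 + 11)*(-2 + 111) = 22969 - 34*109 = 22969 - 3706 = 19263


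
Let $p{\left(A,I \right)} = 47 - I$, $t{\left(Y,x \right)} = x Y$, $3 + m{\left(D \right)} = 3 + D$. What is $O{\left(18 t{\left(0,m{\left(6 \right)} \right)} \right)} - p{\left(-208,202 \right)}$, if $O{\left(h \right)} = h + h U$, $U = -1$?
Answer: $155$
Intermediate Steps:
$m{\left(D \right)} = D$ ($m{\left(D \right)} = -3 + \left(3 + D\right) = D$)
$t{\left(Y,x \right)} = Y x$
$O{\left(h \right)} = 0$ ($O{\left(h \right)} = h + h \left(-1\right) = h - h = 0$)
$O{\left(18 t{\left(0,m{\left(6 \right)} \right)} \right)} - p{\left(-208,202 \right)} = 0 - \left(47 - 202\right) = 0 - -155 = 0 + 155 = 155$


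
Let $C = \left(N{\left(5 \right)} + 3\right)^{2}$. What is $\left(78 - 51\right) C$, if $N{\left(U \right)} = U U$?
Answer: $21168$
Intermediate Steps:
$N{\left(U \right)} = U^{2}$
$C = 784$ ($C = \left(5^{2} + 3\right)^{2} = \left(25 + 3\right)^{2} = 28^{2} = 784$)
$\left(78 - 51\right) C = \left(78 - 51\right) 784 = 27 \cdot 784 = 21168$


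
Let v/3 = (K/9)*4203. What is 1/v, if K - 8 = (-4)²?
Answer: 1/33624 ≈ 2.9741e-5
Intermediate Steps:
K = 24 (K = 8 + (-4)² = 8 + 16 = 24)
v = 33624 (v = 3*((24/9)*4203) = 3*((24*(⅑))*4203) = 3*((8/3)*4203) = 3*11208 = 33624)
1/v = 1/33624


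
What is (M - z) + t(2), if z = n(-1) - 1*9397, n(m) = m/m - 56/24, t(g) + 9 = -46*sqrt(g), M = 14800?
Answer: 72568/3 - 46*sqrt(2) ≈ 24124.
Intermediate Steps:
t(g) = -9 - 46*sqrt(g)
n(m) = -4/3 (n(m) = 1 - 56*1/24 = 1 - 7/3 = -4/3)
z = -28195/3 (z = -4/3 - 1*9397 = -4/3 - 9397 = -28195/3 ≈ -9398.3)
(M - z) + t(2) = (14800 - 1*(-28195/3)) + (-9 - 46*sqrt(2)) = (14800 + 28195/3) + (-9 - 46*sqrt(2)) = 72595/3 + (-9 - 46*sqrt(2)) = 72568/3 - 46*sqrt(2)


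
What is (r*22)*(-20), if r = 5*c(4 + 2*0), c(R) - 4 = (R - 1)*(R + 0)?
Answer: -35200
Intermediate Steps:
c(R) = 4 + R*(-1 + R) (c(R) = 4 + (R - 1)*(R + 0) = 4 + (-1 + R)*R = 4 + R*(-1 + R))
r = 80 (r = 5*(4 + (4 + 2*0)² - (4 + 2*0)) = 5*(4 + (4 + 0)² - (4 + 0)) = 5*(4 + 4² - 1*4) = 5*(4 + 16 - 4) = 5*16 = 80)
(r*22)*(-20) = (80*22)*(-20) = 1760*(-20) = -35200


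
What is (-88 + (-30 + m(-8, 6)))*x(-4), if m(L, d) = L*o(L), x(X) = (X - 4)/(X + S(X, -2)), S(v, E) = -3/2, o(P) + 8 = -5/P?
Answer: -944/11 ≈ -85.818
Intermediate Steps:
o(P) = -8 - 5/P
S(v, E) = -3/2 (S(v, E) = -3*½ = -3/2)
x(X) = (-4 + X)/(-3/2 + X) (x(X) = (X - 4)/(X - 3/2) = (-4 + X)/(-3/2 + X))
m(L, d) = L*(-8 - 5/L)
(-88 + (-30 + m(-8, 6)))*x(-4) = (-88 + (-30 + (-5 - 8*(-8))))*(2*(-4 - 4)/(-3 + 2*(-4))) = (-88 + (-30 + (-5 + 64)))*(2*(-8)/(-3 - 8)) = (-88 + (-30 + 59))*(2*(-8)/(-11)) = (-88 + 29)*(2*(-1/11)*(-8)) = -59*16/11 = -944/11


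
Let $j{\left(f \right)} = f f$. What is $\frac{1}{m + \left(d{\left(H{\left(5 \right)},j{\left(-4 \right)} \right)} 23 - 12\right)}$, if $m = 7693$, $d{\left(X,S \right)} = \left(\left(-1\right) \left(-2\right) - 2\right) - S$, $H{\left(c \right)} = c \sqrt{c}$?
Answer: $\frac{1}{7313} \approx 0.00013674$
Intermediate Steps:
$j{\left(f \right)} = f^{2}$
$H{\left(c \right)} = c^{\frac{3}{2}}$
$d{\left(X,S \right)} = - S$ ($d{\left(X,S \right)} = \left(2 - 2\right) - S = 0 - S = - S$)
$\frac{1}{m + \left(d{\left(H{\left(5 \right)},j{\left(-4 \right)} \right)} 23 - 12\right)} = \frac{1}{7693 + \left(- \left(-4\right)^{2} \cdot 23 - 12\right)} = \frac{1}{7693 + \left(\left(-1\right) 16 \cdot 23 - 12\right)} = \frac{1}{7693 - 380} = \frac{1}{7313}$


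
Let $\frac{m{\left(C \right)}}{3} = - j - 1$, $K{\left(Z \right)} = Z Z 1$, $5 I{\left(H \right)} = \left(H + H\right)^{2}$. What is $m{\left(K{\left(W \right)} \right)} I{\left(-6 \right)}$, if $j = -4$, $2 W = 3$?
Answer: $\frac{1296}{5} \approx 259.2$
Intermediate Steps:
$I{\left(H \right)} = \frac{4 H^{2}}{5}$ ($I{\left(H \right)} = \frac{\left(H + H\right)^{2}}{5} = \frac{\left(2 H\right)^{2}}{5} = \frac{4 H^{2}}{5}$)
$W = \frac{3}{2}$ ($W = \frac{1}{2} \cdot 3 = \frac{3}{2} \approx 1.5$)
$K{\left(Z \right)} = Z^{2}$ ($K{\left(Z \right)} = Z^{2} \cdot 1 = Z^{2}$)
$m{\left(C \right)} = 9$ ($m{\left(C \right)} = 3 \left(\left(-1\right) \left(-4\right) - 1\right) = 3 \left(4 - 1\right) = 3 \cdot 3 = 9$)
$m{\left(K{\left(W \right)} \right)} I{\left(-6 \right)} = 9 \frac{4 \left(-6\right)^{2}}{5} = 9 \cdot \frac{4}{5} \cdot 36 = 9 \cdot \frac{144}{5} = \frac{1296}{5}$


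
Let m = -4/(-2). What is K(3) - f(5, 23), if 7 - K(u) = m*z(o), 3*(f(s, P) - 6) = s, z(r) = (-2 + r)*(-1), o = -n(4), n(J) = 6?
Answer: -50/3 ≈ -16.667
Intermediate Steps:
m = 2 (m = -4*(-½) = 2)
o = -6 (o = -1*6 = -6)
z(r) = 2 - r
f(s, P) = 6 + s/3
K(u) = -9 (K(u) = 7 - 2*(2 - 1*(-6)) = 7 - 2*(2 + 6) = 7 - 2*8 = 7 - 1*16 = 7 - 16 = -9)
K(3) - f(5, 23) = -9 - (6 + (⅓)*5) = -9 - (6 + 5/3) = -9 - 1*23/3 = -9 - 23/3 = -50/3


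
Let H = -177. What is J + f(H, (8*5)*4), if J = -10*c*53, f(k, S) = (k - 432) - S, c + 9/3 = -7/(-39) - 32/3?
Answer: 248789/39 ≈ 6379.2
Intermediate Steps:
c = -526/39 (c = -3 + (-7/(-39) - 32/3) = -3 + (-7*(-1/39) - 32*1/3) = -3 + (7/39 - 32/3) = -3 - 409/39 = -526/39 ≈ -13.487)
f(k, S) = -432 + k - S (f(k, S) = (-432 + k) - S = -432 + k - S)
J = 278780/39 (J = -10*(-526/39)*53 = (5260/39)*53 = 278780/39 ≈ 7148.2)
J + f(H, (8*5)*4) = 278780/39 + (-432 - 177 - 8*5*4) = 278780/39 + (-432 - 177 - 40*4) = 278780/39 + (-432 - 177 - 1*160) = 278780/39 + (-432 - 177 - 160) = 278780/39 - 769 = 248789/39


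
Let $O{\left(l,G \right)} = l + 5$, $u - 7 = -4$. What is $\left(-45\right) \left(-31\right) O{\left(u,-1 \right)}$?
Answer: $11160$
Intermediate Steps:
$u = 3$ ($u = 7 - 4 = 3$)
$O{\left(l,G \right)} = 5 + l$
$\left(-45\right) \left(-31\right) O{\left(u,-1 \right)} = \left(-45\right) \left(-31\right) \left(5 + 3\right) = 1395 \cdot 8 = 11160$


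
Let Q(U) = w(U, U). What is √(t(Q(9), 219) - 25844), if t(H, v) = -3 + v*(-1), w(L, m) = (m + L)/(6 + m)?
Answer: I*√26066 ≈ 161.45*I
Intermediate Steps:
w(L, m) = (L + m)/(6 + m)
Q(U) = 2*U/(6 + U) (Q(U) = (U + U)/(6 + U) = (2*U)/(6 + U) = 2*U/(6 + U))
t(H, v) = -3 - v
√(t(Q(9), 219) - 25844) = √((-3 - 1*219) - 25844) = √((-3 - 219) - 25844) = √(-222 - 25844) = √(-26066) = I*√26066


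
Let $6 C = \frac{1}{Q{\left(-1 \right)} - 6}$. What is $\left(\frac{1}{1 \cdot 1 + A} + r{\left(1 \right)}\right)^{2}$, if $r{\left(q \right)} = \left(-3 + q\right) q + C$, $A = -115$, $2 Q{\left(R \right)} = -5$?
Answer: $\frac{15452761}{3755844} \approx 4.1143$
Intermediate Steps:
$Q{\left(R \right)} = - \frac{5}{2}$ ($Q{\left(R \right)} = \frac{1}{2} \left(-5\right) = - \frac{5}{2}$)
$C = - \frac{1}{51}$ ($C = \frac{1}{6 \left(- \frac{5}{2} - 6\right)} = \frac{1}{6 \left(- \frac{17}{2}\right)} = \frac{1}{6} \left(- \frac{2}{17}\right) = - \frac{1}{51} \approx -0.019608$)
$r{\left(q \right)} = - \frac{1}{51} + q \left(-3 + q\right)$ ($r{\left(q \right)} = \left(-3 + q\right) q - \frac{1}{51} = q \left(-3 + q\right) - \frac{1}{51} = - \frac{1}{51} + q \left(-3 + q\right)$)
$\left(\frac{1}{1 \cdot 1 + A} + r{\left(1 \right)}\right)^{2} = \left(\frac{1}{1 \cdot 1 - 115} - \left(\frac{154}{51} - 1\right)\right)^{2} = \left(\frac{1}{1 - 115} - \frac{103}{51}\right)^{2} = \left(\frac{1}{-114} - \frac{103}{51}\right)^{2} = \left(- \frac{1}{114} - \frac{103}{51}\right)^{2} = \left(- \frac{3931}{1938}\right)^{2} = \frac{15452761}{3755844}$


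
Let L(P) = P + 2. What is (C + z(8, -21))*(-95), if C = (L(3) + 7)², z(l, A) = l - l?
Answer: -13680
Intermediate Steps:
L(P) = 2 + P
z(l, A) = 0
C = 144 (C = ((2 + 3) + 7)² = (5 + 7)² = 12² = 144)
(C + z(8, -21))*(-95) = (144 + 0)*(-95) = 144*(-95) = -13680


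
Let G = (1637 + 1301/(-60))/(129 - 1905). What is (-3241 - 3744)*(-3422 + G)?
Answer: 509549098883/21312 ≈ 2.3909e+7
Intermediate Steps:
G = -96919/106560 (G = (1637 + 1301*(-1/60))/(-1776) = (1637 - 1301/60)*(-1/1776) = (96919/60)*(-1/1776) = -96919/106560 ≈ -0.90952)
(-3241 - 3744)*(-3422 + G) = (-3241 - 3744)*(-3422 - 96919/106560) = -6985*(-364745239/106560) = 509549098883/21312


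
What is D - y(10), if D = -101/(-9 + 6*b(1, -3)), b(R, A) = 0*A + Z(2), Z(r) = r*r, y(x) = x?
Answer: -251/15 ≈ -16.733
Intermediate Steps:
Z(r) = r²
b(R, A) = 4 (b(R, A) = 0*A + 2² = 0 + 4 = 4)
D = -101/15 (D = -101/(-9 + 6*4) = -101/(-9 + 24) = -101/15 ≈ -6.7333)
D - y(10) = -101/15 - 1*10 = -101/15 - 10 = -251/15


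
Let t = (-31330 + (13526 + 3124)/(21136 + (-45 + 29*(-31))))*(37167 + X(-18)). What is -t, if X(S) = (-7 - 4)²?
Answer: 1474271293655/1262 ≈ 1.1682e+9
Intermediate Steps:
X(S) = 121 (X(S) = (-11)² = 121)
t = -1474271293655/1262 (t = (-31330 + (13526 + 3124)/(21136 + (-45 + 29*(-31))))*(37167 + 121) = (-31330 + 16650/(21136 + (-45 - 899)))*37288 = (-31330 + 16650/(21136 - 944))*37288 = (-31330 + 16650/20192)*37288 = (-31330 + 16650*(1/20192))*37288 = (-31330 + 8325/10096)*37288 = -316299355/10096*37288 = -1474271293655/1262 ≈ -1.1682e+9)
-t = -1*(-1474271293655/1262) = 1474271293655/1262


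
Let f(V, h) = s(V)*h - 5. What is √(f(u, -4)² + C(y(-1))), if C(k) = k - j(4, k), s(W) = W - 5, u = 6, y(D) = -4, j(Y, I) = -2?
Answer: √79 ≈ 8.8882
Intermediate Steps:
s(W) = -5 + W
f(V, h) = -5 + h*(-5 + V) (f(V, h) = (-5 + V)*h - 5 = h*(-5 + V) - 5 = -5 + h*(-5 + V))
C(k) = 2 + k (C(k) = k - 1*(-2) = k + 2 = 2 + k)
√(f(u, -4)² + C(y(-1))) = √((-5 - 4*(-5 + 6))² + (2 - 4)) = √((-5 - 4*1)² - 2) = √((-5 - 4)² - 2) = √((-9)² - 2) = √(81 - 2) = √79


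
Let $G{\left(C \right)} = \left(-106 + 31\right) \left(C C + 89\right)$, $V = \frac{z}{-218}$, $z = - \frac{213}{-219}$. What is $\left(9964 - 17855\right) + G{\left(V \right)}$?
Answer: $- \frac{3688918476211}{253255396} \approx -14566.0$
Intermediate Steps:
$z = \frac{71}{73}$ ($z = \left(-213\right) \left(- \frac{1}{219}\right) = \frac{71}{73} \approx 0.9726$)
$V = - \frac{71}{15914}$ ($V = \frac{71}{73 \left(-218\right)} = \frac{71}{73} \left(- \frac{1}{218}\right) = - \frac{71}{15914} \approx -0.0044615$)
$G{\left(C \right)} = -6675 - 75 C^{2}$ ($G{\left(C \right)} = - 75 \left(C^{2} + 89\right) = - 75 \left(89 + C^{2}\right) = -6675 - 75 C^{2}$)
$\left(9964 - 17855\right) + G{\left(V \right)} = \left(9964 - 17855\right) - \left(6675 + 75 \left(- \frac{71}{15914}\right)^{2}\right) = -7891 - \frac{1690480146375}{253255396} = - \frac{3688918476211}{253255396}$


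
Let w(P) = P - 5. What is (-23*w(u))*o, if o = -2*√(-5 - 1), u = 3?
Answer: -92*I*√6 ≈ -225.35*I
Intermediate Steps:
w(P) = -5 + P
o = -2*I*√6 ≈ -4.899*I
(-23*w(u))*o = (-23*(-5 + 3))*(-2*I*√6) = (-23*(-2))*(-2*I*√6) = 46*(-2*I*√6) = -92*I*√6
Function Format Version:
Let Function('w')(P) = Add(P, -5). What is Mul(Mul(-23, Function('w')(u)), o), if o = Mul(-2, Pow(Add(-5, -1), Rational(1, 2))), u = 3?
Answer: Mul(-92, I, Pow(6, Rational(1, 2))) ≈ Mul(-225.35, I)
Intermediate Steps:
Function('w')(P) = Add(-5, P)
o = Mul(-2, I, Pow(6, Rational(1, 2))) (o = Mul(-2, Pow(-6, Rational(1, 2))) = Mul(-2, Mul(I, Pow(6, Rational(1, 2)))) = Mul(-2, I, Pow(6, Rational(1, 2))) ≈ Mul(-4.8990, I))
Mul(Mul(-23, Function('w')(u)), o) = Mul(Mul(-23, Add(-5, 3)), Mul(-2, I, Pow(6, Rational(1, 2)))) = Mul(Mul(-23, -2), Mul(-2, I, Pow(6, Rational(1, 2)))) = Mul(46, Mul(-2, I, Pow(6, Rational(1, 2)))) = Mul(-92, I, Pow(6, Rational(1, 2)))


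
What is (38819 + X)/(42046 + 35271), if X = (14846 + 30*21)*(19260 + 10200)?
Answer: 455961779/77317 ≈ 5897.3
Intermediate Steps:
X = 455922960 (X = (14846 + 630)*29460 = 15476*29460 = 455922960)
(38819 + X)/(42046 + 35271) = (38819 + 455922960)/(42046 + 35271) = 455961779/77317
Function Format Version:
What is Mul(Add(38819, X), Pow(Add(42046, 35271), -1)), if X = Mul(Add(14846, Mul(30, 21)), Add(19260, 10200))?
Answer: Rational(455961779, 77317) ≈ 5897.3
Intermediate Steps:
X = 455922960 (X = Mul(Add(14846, 630), 29460) = Mul(15476, 29460) = 455922960)
Mul(Add(38819, X), Pow(Add(42046, 35271), -1)) = Mul(Add(38819, 455922960), Pow(Add(42046, 35271), -1)) = Mul(455961779, Pow(77317, -1)) = Mul(455961779, Rational(1, 77317)) = Rational(455961779, 77317)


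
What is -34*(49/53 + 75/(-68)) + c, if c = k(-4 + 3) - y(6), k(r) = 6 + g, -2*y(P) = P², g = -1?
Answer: 3081/106 ≈ 29.066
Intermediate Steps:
y(P) = -P²/2
k(r) = 5 (k(r) = 6 - 1 = 5)
c = 23 (c = 5 - (-1)*6²/2 = 5 - (-1)*36/2 = 5 - 1*(-18) = 5 + 18 = 23)
-34*(49/53 + 75/(-68)) + c = -34*(49/53 + 75/(-68)) + 23 = -34*(49*(1/53) + 75*(-1/68)) + 23 = -34*(49/53 - 75/68) + 23 = -34*(-643/3604) + 23 = 643/106 + 23 = 3081/106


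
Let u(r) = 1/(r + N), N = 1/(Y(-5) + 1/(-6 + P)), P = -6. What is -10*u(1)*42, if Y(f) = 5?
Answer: -24780/71 ≈ -349.01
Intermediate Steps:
N = 12/59 (N = 1/(5 + 1/(-6 - 6)) = 1/(5 + 1/(-12)) = 1/(5 - 1/12) = 1/(59/12) = 12/59 ≈ 0.20339)
u(r) = 1/(12/59 + r) (u(r) = 1/(r + 12/59) = 1/(12/59 + r))
-10*u(1)*42 = -590/(12 + 59*1)*42 = -590/(12 + 59)*42 = -590/71*42 = -24780/71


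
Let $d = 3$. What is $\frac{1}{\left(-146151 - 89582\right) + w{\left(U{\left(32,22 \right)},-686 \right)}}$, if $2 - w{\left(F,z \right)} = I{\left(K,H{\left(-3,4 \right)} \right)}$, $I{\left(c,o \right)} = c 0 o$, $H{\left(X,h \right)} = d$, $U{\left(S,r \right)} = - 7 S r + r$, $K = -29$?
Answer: $- \frac{1}{235731} \approx -4.2421 \cdot 10^{-6}$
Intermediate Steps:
$U{\left(S,r \right)} = r - 7 S r$ ($U{\left(S,r \right)} = - 7 S r + r = r - 7 S r$)
$H{\left(X,h \right)} = 3$
$I{\left(c,o \right)} = 0$ ($I{\left(c,o \right)} = 0 o = 0$)
$w{\left(F,z \right)} = 2$ ($w{\left(F,z \right)} = 2 - 0 = 2 + 0 = 2$)
$\frac{1}{\left(-146151 - 89582\right) + w{\left(U{\left(32,22 \right)},-686 \right)}} = \frac{1}{\left(-146151 - 89582\right) + 2} = \frac{1}{-235733 + 2} = \frac{1}{-235731} = - \frac{1}{235731}$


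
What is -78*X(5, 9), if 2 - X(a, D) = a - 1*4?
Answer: -78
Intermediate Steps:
X(a, D) = 6 - a (X(a, D) = 2 - (a - 1*4) = 2 - (a - 4) = 2 - (-4 + a) = 2 + (4 - a) = 6 - a)
-78*X(5, 9) = -78*(6 - 1*5) = -78*(6 - 5) = -78*1 = -78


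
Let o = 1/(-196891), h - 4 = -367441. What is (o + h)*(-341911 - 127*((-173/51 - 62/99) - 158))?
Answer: 39124647748383586112/331367553 ≈ 1.1807e+11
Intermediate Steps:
h = -367437 (h = 4 - 367441 = -367437)
o = -1/196891 ≈ -5.0790e-6
(o + h)*(-341911 - 127*((-173/51 - 62/99) - 158)) = (-1/196891 - 367437)*(-341911 - 127*((-173/51 - 62/99) - 158)) = -72345038368*(-341911 - 127*((-173*1/51 - 62*1/99) - 158))/196891 = -72345038368*(-341911 - 127*((-173/51 - 62/99) - 158))/196891 = -72345038368*(-341911 - 127*(-6763/1683 - 158))/196891 = -72345038368*(-341911 - 127*(-272677/1683))/196891 = -72345038368*(-341911 + 34629979/1683)/196891 = -72345038368/196891*(-540806234/1683) = 39124647748383586112/331367553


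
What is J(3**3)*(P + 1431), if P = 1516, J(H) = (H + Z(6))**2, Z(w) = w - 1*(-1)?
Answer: 3406732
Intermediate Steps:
Z(w) = 1 + w (Z(w) = w + 1 = 1 + w)
J(H) = (7 + H)**2 (J(H) = (H + (1 + 6))**2 = (H + 7)**2 = (7 + H)**2)
J(3**3)*(P + 1431) = (7 + 3**3)**2*(1516 + 1431) = (7 + 27)**2*2947 = 34**2*2947 = 1156*2947 = 3406732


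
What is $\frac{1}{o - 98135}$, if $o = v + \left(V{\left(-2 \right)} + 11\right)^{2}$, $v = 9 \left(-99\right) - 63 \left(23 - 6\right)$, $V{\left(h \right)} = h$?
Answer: $- \frac{1}{100016} \approx -9.9984 \cdot 10^{-6}$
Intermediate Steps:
$v = -1962$ ($v = -891 - 1071 = -1962$)
$o = -1881$ ($o = -1962 + \left(-2 + 11\right)^{2} = -1962 + 9^{2} = -1962 + 81 = -1881$)
$\frac{1}{o - 98135} = \frac{1}{-1881 - 98135} = \frac{1}{-100016} = - \frac{1}{100016}$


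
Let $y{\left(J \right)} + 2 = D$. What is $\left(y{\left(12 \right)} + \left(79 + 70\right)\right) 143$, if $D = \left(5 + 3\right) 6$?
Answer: $27885$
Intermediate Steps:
$D = 48$ ($D = 8 \cdot 6 = 48$)
$y{\left(J \right)} = 46$ ($y{\left(J \right)} = -2 + 48 = 46$)
$\left(y{\left(12 \right)} + \left(79 + 70\right)\right) 143 = \left(46 + \left(79 + 70\right)\right) 143 = \left(46 + 149\right) 143 = 195 \cdot 143 = 27885$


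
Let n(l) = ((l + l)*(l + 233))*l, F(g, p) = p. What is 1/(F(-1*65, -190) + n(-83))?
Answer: 1/2066510 ≈ 4.8391e-7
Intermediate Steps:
n(l) = 2*l²*(233 + l) (n(l) = ((2*l)*(233 + l))*l = (2*l*(233 + l))*l = 2*l²*(233 + l))
1/(F(-1*65, -190) + n(-83)) = 1/(-190 + 2*(-83)²*(233 - 83)) = 1/(-190 + 2*6889*150) = 1/(-190 + 2066700) = 1/2066510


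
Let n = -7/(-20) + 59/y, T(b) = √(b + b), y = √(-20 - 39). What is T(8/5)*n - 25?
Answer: -25 + √5*(7 - 20*I*√59)/25 ≈ -24.374 - 13.74*I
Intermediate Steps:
y = I*√59 (y = √(-59) = I*√59 ≈ 7.6811*I)
T(b) = √2*√b (T(b) = √(2*b) = √2*√b)
n = 7/20 - I*√59 (n = -7/(-20) + 59/((I*√59)) = -7*(-1/20) + 59*(-I*√59/59) = 7/20 - I*√59 ≈ 0.35 - 7.6811*I)
T(8/5)*n - 25 = (√2*√(8/5))*(7/20 - I*√59) - 25 = (√2*(2*√10/5))*(7/20 - I*√59) - 25 = (4*√5/5)*(7/20 - I*√59) - 25 = 4*√5*(7/20 - I*√59)/5 - 25 = -25 + 4*√5*(7/20 - I*√59)/5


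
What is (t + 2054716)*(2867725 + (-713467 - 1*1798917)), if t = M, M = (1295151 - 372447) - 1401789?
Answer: 559886295171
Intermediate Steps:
M = -479085 (M = 922704 - 1401789 = -479085)
t = -479085
(t + 2054716)*(2867725 + (-713467 - 1*1798917)) = (-479085 + 2054716)*(2867725 + (-713467 - 1*1798917)) = 1575631*(2867725 + (-713467 - 1798917)) = 1575631*(2867725 - 2512384) = 1575631*355341 = 559886295171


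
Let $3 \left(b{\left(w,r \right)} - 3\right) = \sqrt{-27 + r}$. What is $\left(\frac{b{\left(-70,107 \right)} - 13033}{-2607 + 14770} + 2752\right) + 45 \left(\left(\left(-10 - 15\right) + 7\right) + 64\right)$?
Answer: $\frac{58636956}{12163} + \frac{4 \sqrt{5}}{36489} \approx 4820.9$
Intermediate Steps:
$b{\left(w,r \right)} = 3 + \frac{\sqrt{-27 + r}}{3}$
$\left(\frac{b{\left(-70,107 \right)} - 13033}{-2607 + 14770} + 2752\right) + 45 \left(\left(\left(-10 - 15\right) + 7\right) + 64\right) = \left(\frac{\left(3 + \frac{\sqrt{-27 + 107}}{3}\right) - 13033}{-2607 + 14770} + 2752\right) + 45 \left(\left(\left(-10 - 15\right) + 7\right) + 64\right) = \left(\frac{\left(3 + \frac{\sqrt{80}}{3}\right) - 13033}{12163} + 2752\right) + 45 \left(\left(-25 + 7\right) + 64\right) = \left(\left(\left(3 + \frac{4 \sqrt{5}}{3}\right) - 13033\right) \frac{1}{12163} + 2752\right) + 45 \left(-18 + 64\right) = \left(\left(\left(3 + \frac{4 \sqrt{5}}{3}\right) - 13033\right) \frac{1}{12163} + 2752\right) + 45 \cdot 46 = \left(\left(-13030 + \frac{4 \sqrt{5}}{3}\right) \frac{1}{12163} + 2752\right) + 2070 = \left(\left(- \frac{13030}{12163} + \frac{4 \sqrt{5}}{36489}\right) + 2752\right) + 2070 = \left(\frac{33459546}{12163} + \frac{4 \sqrt{5}}{36489}\right) + 2070 = \frac{58636956}{12163} + \frac{4 \sqrt{5}}{36489}$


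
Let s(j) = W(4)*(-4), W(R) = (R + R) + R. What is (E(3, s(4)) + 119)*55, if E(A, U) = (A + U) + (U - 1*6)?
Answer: 1100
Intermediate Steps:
W(R) = 3*R (W(R) = 2*R + R = 3*R)
s(j) = -48 (s(j) = (3*4)*(-4) = 12*(-4) = -48)
E(A, U) = -6 + A + 2*U (E(A, U) = (A + U) + (U - 6) = (A + U) + (-6 + U) = -6 + A + 2*U)
(E(3, s(4)) + 119)*55 = ((-6 + 3 + 2*(-48)) + 119)*55 = ((-6 + 3 - 96) + 119)*55 = (-99 + 119)*55 = 20*55 = 1100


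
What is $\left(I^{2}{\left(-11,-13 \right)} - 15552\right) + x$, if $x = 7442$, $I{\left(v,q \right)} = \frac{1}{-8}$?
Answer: $- \frac{519039}{64} \approx -8110.0$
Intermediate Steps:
$I{\left(v,q \right)} = - \frac{1}{8}$
$\left(I^{2}{\left(-11,-13 \right)} - 15552\right) + x = \left(\left(- \frac{1}{8}\right)^{2} - 15552\right) + 7442 = \left(\frac{1}{64} - 15552\right) + 7442 = - \frac{995327}{64} + 7442 = - \frac{519039}{64}$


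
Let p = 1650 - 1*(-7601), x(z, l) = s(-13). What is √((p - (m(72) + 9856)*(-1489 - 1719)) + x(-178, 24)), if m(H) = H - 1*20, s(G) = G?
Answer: 3*√3532678 ≈ 5638.6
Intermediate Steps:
x(z, l) = -13
m(H) = -20 + H (m(H) = H - 20 = -20 + H)
p = 9251 (p = 1650 + 7601 = 9251)
√((p - (m(72) + 9856)*(-1489 - 1719)) + x(-178, 24)) = √((9251 - ((-20 + 72) + 9856)*(-1489 - 1719)) - 13) = √((9251 - (52 + 9856)*(-3208)) - 13) = √((9251 - 9908*(-3208)) - 13) = √((9251 - 1*(-31784864)) - 13) = √((9251 + 31784864) - 13) = √(31794115 - 13) = √31794102 = 3*√3532678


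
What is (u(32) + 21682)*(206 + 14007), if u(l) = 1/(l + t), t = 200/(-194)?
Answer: 925732841725/3004 ≈ 3.0817e+8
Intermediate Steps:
t = -100/97 (t = 200*(-1/194) = -100/97 ≈ -1.0309)
u(l) = 1/(-100/97 + l) (u(l) = 1/(l - 100/97) = 1/(-100/97 + l))
(u(32) + 21682)*(206 + 14007) = (97/(-100 + 97*32) + 21682)*(206 + 14007) = (97/(-100 + 3104) + 21682)*14213 = (97/3004 + 21682)*14213 = (65132825/3004)*14213 = 925732841725/3004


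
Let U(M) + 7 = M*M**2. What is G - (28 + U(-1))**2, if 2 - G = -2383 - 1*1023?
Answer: 3008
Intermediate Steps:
U(M) = -7 + M**3 (U(M) = -7 + M*M**2 = -7 + M**3)
G = 3408 (G = 2 - (-2383 - 1*1023) = 2 - (-2383 - 1023) = 2 - 1*(-3406) = 2 + 3406 = 3408)
G - (28 + U(-1))**2 = 3408 - (28 + (-7 + (-1)**3))**2 = 3408 - (28 + (-7 - 1))**2 = 3408 - (28 - 8)**2 = 3408 - 1*20**2 = 3408 - 1*400 = 3408 - 400 = 3008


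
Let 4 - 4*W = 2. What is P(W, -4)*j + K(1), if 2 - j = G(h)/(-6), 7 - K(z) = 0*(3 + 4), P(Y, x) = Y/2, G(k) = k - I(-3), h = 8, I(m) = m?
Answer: 191/24 ≈ 7.9583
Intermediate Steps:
W = ½ (W = 1 - ¼*2 = 1 - ½ = ½ ≈ 0.50000)
G(k) = 3 + k (G(k) = k - 1*(-3) = k + 3 = 3 + k)
P(Y, x) = Y/2 (P(Y, x) = Y*(½) = Y/2)
K(z) = 7 (K(z) = 7 - 0*(3 + 4) = 7 - 0*7 = 7 - 1*0 = 7 + 0 = 7)
j = 23/6 (j = 2 - (3 + 8)/(-6) = 2 - 11*(-1)/6 = 2 - 1*(-11/6) = 2 + 11/6 = 23/6 ≈ 3.8333)
P(W, -4)*j + K(1) = ((½)*(½))*(23/6) + 7 = (¼)*(23/6) + 7 = 23/24 + 7 = 191/24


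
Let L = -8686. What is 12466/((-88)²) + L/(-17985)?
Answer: 13248427/6330720 ≈ 2.0927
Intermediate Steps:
12466/((-88)²) + L/(-17985) = 12466/((-88)²) - 8686/(-17985) = 12466/7744 - 8686*(-1/17985) = 12466*(1/7744) + 8686/17985 = 6233/3872 + 8686/17985 = 13248427/6330720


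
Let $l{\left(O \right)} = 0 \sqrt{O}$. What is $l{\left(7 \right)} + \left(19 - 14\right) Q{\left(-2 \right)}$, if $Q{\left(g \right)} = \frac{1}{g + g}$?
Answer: $- \frac{5}{4} \approx -1.25$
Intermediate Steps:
$Q{\left(g \right)} = \frac{1}{2 g}$
$l{\left(O \right)} = 0$
$l{\left(7 \right)} + \left(19 - 14\right) Q{\left(-2 \right)} = 0 + \left(19 - 14\right) \frac{1}{2 \left(-2\right)} = 0 + \left(19 - 14\right) \frac{1}{2} \left(- \frac{1}{2}\right) = 0 + 5 \left(- \frac{1}{4}\right) = 0 - \frac{5}{4} = - \frac{5}{4}$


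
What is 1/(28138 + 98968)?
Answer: 1/127106 ≈ 7.8674e-6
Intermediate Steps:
1/(28138 + 98968) = 1/127106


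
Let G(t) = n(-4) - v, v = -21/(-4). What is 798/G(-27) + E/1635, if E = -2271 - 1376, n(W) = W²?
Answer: 5062099/70305 ≈ 72.002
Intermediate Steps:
v = 21/4 (v = -21*(-¼) = 21/4 ≈ 5.2500)
E = -3647
G(t) = 43/4 (G(t) = (-4)² - 1*21/4 = 16 - 21/4 = 43/4)
798/G(-27) + E/1635 = 798/(43/4) - 3647/1635 = 798*(4/43) - 3647*1/1635 = 3192/43 - 3647/1635 = 5062099/70305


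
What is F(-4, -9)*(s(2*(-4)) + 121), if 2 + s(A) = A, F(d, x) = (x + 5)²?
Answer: 1776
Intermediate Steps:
F(d, x) = (5 + x)²
s(A) = -2 + A
F(-4, -9)*(s(2*(-4)) + 121) = (5 - 9)²*((-2 + 2*(-4)) + 121) = (-4)²*((-2 - 8) + 121) = 16*(-10 + 121) = 16*111 = 1776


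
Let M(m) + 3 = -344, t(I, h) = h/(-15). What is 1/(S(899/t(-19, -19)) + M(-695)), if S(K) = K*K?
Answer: 361/181719958 ≈ 1.9866e-6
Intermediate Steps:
t(I, h) = -h/15 (t(I, h) = h*(-1/15) = -h/15)
M(m) = -347 (M(m) = -3 - 344 = -347)
S(K) = K**2
1/(S(899/t(-19, -19)) + M(-695)) = 1/((899/((-1/15*(-19))))**2 - 347) = 1/((899/(19/15))**2 - 347) = 1/((899*(15/19))**2 - 347) = 1/((13485/19)**2 - 347) = 1/(181845225/361 - 347) = 1/(181719958/361) = 361/181719958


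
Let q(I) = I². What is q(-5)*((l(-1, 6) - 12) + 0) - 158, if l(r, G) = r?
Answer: -483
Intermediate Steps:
q(-5)*((l(-1, 6) - 12) + 0) - 158 = (-5)²*((-1 - 12) + 0) - 158 = 25*(-13 + 0) - 158 = 25*(-13) - 158 = -325 - 158 = -483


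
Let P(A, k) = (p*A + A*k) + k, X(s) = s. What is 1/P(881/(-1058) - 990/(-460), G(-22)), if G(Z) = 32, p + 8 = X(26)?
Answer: 529/51828 ≈ 0.010207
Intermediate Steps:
p = 18 (p = -8 + 26 = 18)
P(A, k) = k + 18*A + A*k (P(A, k) = (18*A + A*k) + k = k + 18*A + A*k)
1/P(881/(-1058) - 990/(-460), G(-22)) = 1/(32 + 18*(881/(-1058) - 990/(-460)) + (881/(-1058) - 990/(-460))*32) = 1/(32 + 18*(881*(-1/1058) - 990*(-1/460)) + (881*(-1/1058) - 990*(-1/460))*32) = 1/(32 + 18*(-881/1058 + 99/46) + (-881/1058 + 99/46)*32) = 1/(32 + 18*(698/529) + (698/529)*32) = 1/(32 + 12564/529 + 22336/529) = 1/(51828/529) = 529/51828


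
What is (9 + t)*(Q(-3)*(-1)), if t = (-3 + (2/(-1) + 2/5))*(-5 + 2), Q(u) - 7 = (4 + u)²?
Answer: -912/5 ≈ -182.40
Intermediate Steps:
Q(u) = 7 + (4 + u)²
t = 69/5 (t = (-3 + (2*(-1) + 2*(⅕)))*(-3) = (-3 + (-2 + ⅖))*(-3) = (-3 - 8/5)*(-3) = -23/5*(-3) = 69/5 ≈ 13.800)
(9 + t)*(Q(-3)*(-1)) = (9 + 69/5)*((7 + (4 - 3)²)*(-1)) = 114*((7 + 1²)*(-1))/5 = 114*((7 + 1)*(-1))/5 = 114*(8*(-1))/5 = (114/5)*(-8) = -912/5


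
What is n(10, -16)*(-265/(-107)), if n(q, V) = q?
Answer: 2650/107 ≈ 24.766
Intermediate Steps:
n(10, -16)*(-265/(-107)) = 10*(-265/(-107)) = 10*(-265*(-1/107)) = 10*(265/107) = 2650/107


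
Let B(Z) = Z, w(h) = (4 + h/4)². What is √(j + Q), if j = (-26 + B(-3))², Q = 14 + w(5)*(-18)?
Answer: 3*√638/4 ≈ 18.944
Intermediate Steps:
w(h) = (4 + h/4)² (w(h) = (4 + h*(¼))² = (4 + h/4)²)
Q = -3857/8 (Q = 14 + ((16 + 5)²/16)*(-18) = 14 + ((1/16)*21²)*(-18) = 14 + ((1/16)*441)*(-18) = 14 + (441/16)*(-18) = 14 - 3969/8 = -3857/8 ≈ -482.13)
j = 841 (j = (-26 - 3)² = (-29)² = 841)
√(j + Q) = √(841 - 3857/8) = √(2871/8) = 3*√638/4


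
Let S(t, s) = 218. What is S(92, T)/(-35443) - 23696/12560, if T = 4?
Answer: -52662213/27822755 ≈ -1.8928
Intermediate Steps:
S(92, T)/(-35443) - 23696/12560 = 218/(-35443) - 23696/12560 = 218*(-1/35443) - 23696*1/12560 = -218/35443 - 1481/785 = -52662213/27822755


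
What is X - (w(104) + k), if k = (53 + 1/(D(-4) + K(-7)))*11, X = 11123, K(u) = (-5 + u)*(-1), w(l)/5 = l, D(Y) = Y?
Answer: 80149/8 ≈ 10019.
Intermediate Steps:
w(l) = 5*l
K(u) = 5 - u
k = 4675/8 (k = (53 + 1/(-4 + (5 - 1*(-7))))*11 = (53 + 1/(-4 + (5 + 7)))*11 = (53 + 1/(-4 + 12))*11 = (53 + 1/8)*11 = (53 + ⅛)*11 = (425/8)*11 = 4675/8 ≈ 584.38)
X - (w(104) + k) = 11123 - (5*104 + 4675/8) = 11123 - (520 + 4675/8) = 11123 - 1*8835/8 = 11123 - 8835/8 = 80149/8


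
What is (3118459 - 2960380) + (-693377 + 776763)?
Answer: 241465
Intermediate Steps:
(3118459 - 2960380) + (-693377 + 776763) = 158079 + 83386 = 241465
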